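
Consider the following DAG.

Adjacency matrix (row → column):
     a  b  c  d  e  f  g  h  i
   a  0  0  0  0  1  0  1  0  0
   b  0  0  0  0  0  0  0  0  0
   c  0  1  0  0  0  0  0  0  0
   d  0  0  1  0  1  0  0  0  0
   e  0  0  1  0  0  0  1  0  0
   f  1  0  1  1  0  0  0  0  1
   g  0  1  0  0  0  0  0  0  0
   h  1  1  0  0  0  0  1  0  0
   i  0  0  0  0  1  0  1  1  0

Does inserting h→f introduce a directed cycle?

Yes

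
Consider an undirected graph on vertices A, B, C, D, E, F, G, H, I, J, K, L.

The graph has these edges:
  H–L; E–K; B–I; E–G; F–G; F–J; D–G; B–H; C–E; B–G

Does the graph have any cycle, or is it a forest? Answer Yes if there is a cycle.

DFS, tracking each vertex's parent; an edge to a visited non-parent vertex closes a cycle.
Start from B:
visit B (parent –)
  visit G (parent B)
    visit E (parent G)
      visit K (parent E)
        K–E: parent, skip
      E–G: parent, skip
      visit C (parent E)
        C–E: parent, skip
    G–B: parent, skip
    visit D (parent G)
      D–G: parent, skip
    visit F (parent G)
      visit J (parent F)
        J–F: parent, skip
      F–G: parent, skip
  visit I (parent B)
    I–B: parent, skip
  visit H (parent B)
    visit L (parent H)
      L–H: parent, skip
    H–B: parent, skip
visit A (parent –)
No non-parent visited neighbor found — the graph is a forest.

No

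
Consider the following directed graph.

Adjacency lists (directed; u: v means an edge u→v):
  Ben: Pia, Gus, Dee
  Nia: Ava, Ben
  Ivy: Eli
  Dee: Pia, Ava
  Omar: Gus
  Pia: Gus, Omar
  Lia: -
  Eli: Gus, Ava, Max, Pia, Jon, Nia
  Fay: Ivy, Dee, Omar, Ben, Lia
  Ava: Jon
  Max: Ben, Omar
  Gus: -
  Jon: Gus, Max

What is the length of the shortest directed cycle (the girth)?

For each vertex v, BFS finds the shortest path from v back to v.
The shortest such closed walk is Max → Ben → Dee → Ava → Jon → Max, length 5.

5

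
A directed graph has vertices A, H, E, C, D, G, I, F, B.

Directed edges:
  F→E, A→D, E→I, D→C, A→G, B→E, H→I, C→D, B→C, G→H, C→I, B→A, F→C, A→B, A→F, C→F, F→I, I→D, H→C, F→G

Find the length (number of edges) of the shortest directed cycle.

For each vertex v, BFS finds the shortest path from v back to v.
The shortest such closed walk is A → B → A, length 2.

2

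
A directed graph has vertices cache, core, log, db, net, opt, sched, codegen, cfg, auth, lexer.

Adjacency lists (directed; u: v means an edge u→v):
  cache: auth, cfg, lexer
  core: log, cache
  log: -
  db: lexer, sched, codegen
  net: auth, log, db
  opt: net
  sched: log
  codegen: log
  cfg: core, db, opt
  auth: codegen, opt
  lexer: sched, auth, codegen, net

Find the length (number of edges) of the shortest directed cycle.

For each vertex v, BFS finds the shortest path from v back to v.
The shortest such closed walk is cfg → core → cache → cfg, length 3.

3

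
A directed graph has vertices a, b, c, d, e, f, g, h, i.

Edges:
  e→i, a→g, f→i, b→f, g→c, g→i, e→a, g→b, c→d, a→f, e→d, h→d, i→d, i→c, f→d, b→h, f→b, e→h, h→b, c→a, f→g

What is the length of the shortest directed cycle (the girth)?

For each vertex v, BFS finds the shortest path from v back to v.
The shortest such closed walk is f → b → f, length 2.

2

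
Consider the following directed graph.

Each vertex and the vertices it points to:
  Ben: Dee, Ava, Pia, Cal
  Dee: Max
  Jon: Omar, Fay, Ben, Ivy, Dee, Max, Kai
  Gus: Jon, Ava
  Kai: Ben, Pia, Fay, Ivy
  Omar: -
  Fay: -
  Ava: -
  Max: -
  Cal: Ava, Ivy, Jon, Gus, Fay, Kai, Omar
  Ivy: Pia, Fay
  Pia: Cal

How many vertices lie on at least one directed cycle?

7

A vertex is on a directed cycle iff it belongs to a strongly connected component of size ≥ 2 (or has a self-loop).
The vertices on cycles are {Ben, Cal, Gus, Ivy, Jon, Kai, Pia} — 7 in total.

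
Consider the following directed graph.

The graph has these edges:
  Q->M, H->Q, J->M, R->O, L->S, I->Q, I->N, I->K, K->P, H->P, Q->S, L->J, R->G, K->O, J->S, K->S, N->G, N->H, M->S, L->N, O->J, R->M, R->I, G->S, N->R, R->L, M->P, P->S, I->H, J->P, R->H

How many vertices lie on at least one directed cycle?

4

A vertex is on a directed cycle iff it belongs to a strongly connected component of size ≥ 2 (or has a self-loop).
The vertices on cycles are {I, L, N, R} — 4 in total.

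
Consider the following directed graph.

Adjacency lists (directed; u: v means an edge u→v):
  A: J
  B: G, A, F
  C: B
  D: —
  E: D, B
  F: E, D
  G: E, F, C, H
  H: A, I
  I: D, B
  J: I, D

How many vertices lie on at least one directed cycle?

9

A vertex is on a directed cycle iff it belongs to a strongly connected component of size ≥ 2 (or has a self-loop).
The vertices on cycles are {A, B, C, E, F, G, H, I, J} — 9 in total.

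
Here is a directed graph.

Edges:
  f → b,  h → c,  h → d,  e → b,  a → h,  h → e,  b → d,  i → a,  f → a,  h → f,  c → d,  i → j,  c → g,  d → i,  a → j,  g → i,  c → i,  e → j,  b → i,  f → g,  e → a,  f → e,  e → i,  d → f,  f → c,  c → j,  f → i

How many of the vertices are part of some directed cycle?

A vertex is on a directed cycle iff it belongs to a strongly connected component of size ≥ 2 (or has a self-loop).
The vertices on cycles are {a, b, c, d, e, f, g, h, i} — 9 in total.

9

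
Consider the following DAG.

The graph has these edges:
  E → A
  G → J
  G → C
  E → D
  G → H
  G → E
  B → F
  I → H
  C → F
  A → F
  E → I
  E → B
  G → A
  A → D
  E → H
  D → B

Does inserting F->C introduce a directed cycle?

Adding F→C creates a cycle iff C can already reach F.
Path from C: C → F.
So C → … → F → C is a cycle.

Yes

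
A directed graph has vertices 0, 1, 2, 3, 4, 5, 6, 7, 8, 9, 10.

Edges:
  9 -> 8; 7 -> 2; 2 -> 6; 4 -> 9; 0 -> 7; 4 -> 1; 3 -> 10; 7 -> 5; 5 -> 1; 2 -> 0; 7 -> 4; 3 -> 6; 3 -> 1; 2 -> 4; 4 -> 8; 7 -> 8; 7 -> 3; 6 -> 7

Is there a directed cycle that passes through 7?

7 is on a cycle iff 7 can reach itself via ≥1 edge.
7 → 2 → 0 → 7 — yes.

Yes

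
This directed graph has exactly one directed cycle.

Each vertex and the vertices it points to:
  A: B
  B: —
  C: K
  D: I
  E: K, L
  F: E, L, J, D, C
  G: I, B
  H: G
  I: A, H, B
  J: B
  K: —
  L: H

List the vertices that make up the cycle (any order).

DFS with gray/black marking from H:
H gray
  G gray
    I gray
      A gray
        B gray
        B black
      A black
      I→H: H is gray → back edge
Back edge closes the cycle H → G → I → H; its vertices are {G, H, I}.

G, H, I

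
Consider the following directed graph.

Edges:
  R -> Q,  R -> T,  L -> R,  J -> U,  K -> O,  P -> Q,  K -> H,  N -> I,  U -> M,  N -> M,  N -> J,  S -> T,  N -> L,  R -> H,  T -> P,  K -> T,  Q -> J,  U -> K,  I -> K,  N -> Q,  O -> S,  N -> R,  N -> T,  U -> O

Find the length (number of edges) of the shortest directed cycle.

For each vertex v, BFS finds the shortest path from v back to v.
The shortest such closed walk is J → U → K → T → P → Q → J, length 6.

6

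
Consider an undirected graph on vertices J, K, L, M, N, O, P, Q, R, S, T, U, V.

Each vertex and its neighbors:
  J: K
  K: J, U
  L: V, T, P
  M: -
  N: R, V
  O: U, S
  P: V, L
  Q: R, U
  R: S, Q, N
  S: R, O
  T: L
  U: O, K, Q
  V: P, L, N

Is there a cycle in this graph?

Yes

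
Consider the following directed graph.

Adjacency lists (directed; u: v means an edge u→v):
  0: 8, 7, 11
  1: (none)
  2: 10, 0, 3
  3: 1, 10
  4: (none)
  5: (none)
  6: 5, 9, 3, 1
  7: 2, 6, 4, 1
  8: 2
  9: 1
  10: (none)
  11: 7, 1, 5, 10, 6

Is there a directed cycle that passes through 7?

Yes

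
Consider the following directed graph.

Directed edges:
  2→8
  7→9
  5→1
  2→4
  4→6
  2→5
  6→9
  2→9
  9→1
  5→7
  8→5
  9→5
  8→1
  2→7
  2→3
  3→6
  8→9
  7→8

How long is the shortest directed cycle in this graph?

For each vertex v, BFS finds the shortest path from v back to v.
The shortest such closed walk is 5 → 7 → 8 → 5, length 3.

3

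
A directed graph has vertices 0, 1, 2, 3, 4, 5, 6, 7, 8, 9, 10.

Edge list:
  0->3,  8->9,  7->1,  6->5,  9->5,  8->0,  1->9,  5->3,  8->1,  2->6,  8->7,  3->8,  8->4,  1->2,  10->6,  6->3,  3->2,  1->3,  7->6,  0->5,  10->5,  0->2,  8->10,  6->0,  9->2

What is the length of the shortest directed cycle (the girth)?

For each vertex v, BFS finds the shortest path from v back to v.
The shortest such closed walk is 8 → 0 → 3 → 8, length 3.

3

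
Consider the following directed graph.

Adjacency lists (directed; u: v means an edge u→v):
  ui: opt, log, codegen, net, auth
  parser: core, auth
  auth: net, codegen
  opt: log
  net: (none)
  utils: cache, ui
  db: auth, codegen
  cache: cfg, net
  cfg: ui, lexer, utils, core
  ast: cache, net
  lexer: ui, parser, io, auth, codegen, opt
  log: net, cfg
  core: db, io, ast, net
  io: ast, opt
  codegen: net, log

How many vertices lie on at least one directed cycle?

A vertex is on a directed cycle iff it belongs to a strongly connected component of size ≥ 2 (or has a self-loop).
The vertices on cycles are {db, io, ui, ast, cfg, log, opt, auth, core, cache, lexer, utils, parser, codegen} — 14 in total.

14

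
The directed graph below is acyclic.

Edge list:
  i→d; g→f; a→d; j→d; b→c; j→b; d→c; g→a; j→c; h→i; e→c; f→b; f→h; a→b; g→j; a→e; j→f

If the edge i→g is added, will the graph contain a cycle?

Yes

Adding i→g creates a cycle iff g can already reach i.
Path from g: g → f → h → i.
So g → … → i → g is a cycle.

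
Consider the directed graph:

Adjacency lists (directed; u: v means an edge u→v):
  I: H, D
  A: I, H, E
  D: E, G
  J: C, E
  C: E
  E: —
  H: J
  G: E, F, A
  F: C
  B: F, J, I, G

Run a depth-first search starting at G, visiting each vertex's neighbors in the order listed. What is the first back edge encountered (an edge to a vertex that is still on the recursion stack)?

DFS from G (visiting each vertex's neighbors in the order listed); mark gray on enter, black on exit:
G gray
  E gray
  E black
  F gray
    C gray
      C→E: E black — skip
    C black
  F black
  A gray
    I gray
      H gray
        J gray
          J→C: C black — skip
          J→E: E black — skip
        J black
      H black
      D gray
        D→E: E black — skip
        D→G: G is gray → back edge
First back edge: D → G.

D→G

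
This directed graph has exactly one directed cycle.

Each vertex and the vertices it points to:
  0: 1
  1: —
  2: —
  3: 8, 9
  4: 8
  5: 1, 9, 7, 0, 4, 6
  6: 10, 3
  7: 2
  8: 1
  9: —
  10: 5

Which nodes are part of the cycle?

DFS with gray/black marking from 5:
5 gray
  1 gray
  1 black
  9 gray
  9 black
  7 gray
    2 gray
    2 black
  7 black
  0 gray
    0→1: 1 black — skip
  0 black
  4 gray
    8 gray
      8→1: 1 black — skip
    8 black
  4 black
  6 gray
    10 gray
      10→5: 5 is gray → back edge
Back edge closes the cycle 5 → 6 → 10 → 5; its vertices are {5, 6, 10}.

5, 6, 10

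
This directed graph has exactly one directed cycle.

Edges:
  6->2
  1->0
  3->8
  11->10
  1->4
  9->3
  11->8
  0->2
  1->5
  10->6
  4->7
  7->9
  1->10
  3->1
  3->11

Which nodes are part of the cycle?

DFS with gray/black marking from 3:
3 gray
  8 gray
  8 black
  1 gray
    4 gray
      7 gray
        9 gray
          9→3: 3 is gray → back edge
Back edge closes the cycle 3 → 1 → 4 → 7 → 9 → 3; its vertices are {1, 3, 4, 7, 9}.

1, 3, 4, 7, 9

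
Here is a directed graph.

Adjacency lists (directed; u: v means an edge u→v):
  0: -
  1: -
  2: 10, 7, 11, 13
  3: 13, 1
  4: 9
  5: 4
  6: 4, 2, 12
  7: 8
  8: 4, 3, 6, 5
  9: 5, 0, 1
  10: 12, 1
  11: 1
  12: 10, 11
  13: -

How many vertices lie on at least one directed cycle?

9

A vertex is on a directed cycle iff it belongs to a strongly connected component of size ≥ 2 (or has a self-loop).
The vertices on cycles are {2, 4, 5, 6, 7, 8, 9, 10, 12} — 9 in total.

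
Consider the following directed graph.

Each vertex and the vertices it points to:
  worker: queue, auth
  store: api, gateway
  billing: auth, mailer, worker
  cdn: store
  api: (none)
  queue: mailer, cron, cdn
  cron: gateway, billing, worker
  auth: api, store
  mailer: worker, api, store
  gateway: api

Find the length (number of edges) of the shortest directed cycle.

For each vertex v, BFS finds the shortest path from v back to v.
The shortest such closed walk is worker → queue → mailer → worker, length 3.

3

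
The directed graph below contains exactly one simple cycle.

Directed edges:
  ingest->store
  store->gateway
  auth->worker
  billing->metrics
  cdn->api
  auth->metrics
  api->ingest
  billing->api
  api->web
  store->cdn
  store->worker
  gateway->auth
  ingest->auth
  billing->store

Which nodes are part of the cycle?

api, cdn, store, ingest

DFS with gray/black marking from store:
store gray
  gateway gray
    auth gray
      worker gray
      worker black
      metrics gray
      metrics black
    auth black
  gateway black
  cdn gray
    api gray
      web gray
      web black
      ingest gray
        ingest→store: store is gray → back edge
Back edge closes the cycle store → cdn → api → ingest → store; its vertices are {api, cdn, store, ingest}.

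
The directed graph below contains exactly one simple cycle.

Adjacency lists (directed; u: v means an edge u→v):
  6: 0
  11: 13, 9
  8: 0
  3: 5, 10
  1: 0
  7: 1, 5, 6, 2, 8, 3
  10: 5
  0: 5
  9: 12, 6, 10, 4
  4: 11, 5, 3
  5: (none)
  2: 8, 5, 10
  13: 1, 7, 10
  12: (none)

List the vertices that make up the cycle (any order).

4, 9, 11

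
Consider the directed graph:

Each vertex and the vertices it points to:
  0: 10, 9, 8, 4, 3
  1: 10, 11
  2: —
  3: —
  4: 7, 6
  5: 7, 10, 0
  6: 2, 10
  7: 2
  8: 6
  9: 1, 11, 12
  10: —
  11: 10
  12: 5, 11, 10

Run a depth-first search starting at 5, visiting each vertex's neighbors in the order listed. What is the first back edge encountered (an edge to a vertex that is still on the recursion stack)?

DFS from 5 (visiting each vertex's neighbors in the order listed); mark gray on enter, black on exit:
5 gray
  7 gray
    2 gray
    2 black
  7 black
  10 gray
  10 black
  0 gray
    0→10: 10 black — skip
    9 gray
      1 gray
        1→10: 10 black — skip
        11 gray
          11→10: 10 black — skip
        11 black
      1 black
      9→11: 11 black — skip
      12 gray
        12→5: 5 is gray → back edge
First back edge: 12 → 5.

12→5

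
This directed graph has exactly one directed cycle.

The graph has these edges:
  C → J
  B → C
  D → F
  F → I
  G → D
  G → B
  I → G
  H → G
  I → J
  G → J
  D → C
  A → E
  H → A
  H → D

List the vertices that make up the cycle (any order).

D, F, G, I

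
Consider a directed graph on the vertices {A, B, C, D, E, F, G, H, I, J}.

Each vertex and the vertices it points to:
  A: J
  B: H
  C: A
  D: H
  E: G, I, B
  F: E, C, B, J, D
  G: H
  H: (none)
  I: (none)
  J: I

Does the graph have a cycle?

No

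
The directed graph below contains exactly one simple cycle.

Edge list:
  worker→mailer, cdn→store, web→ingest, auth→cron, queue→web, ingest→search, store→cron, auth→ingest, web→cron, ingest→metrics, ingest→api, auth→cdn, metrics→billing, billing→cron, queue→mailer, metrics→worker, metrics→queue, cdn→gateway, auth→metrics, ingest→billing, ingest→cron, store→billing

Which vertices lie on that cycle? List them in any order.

web, queue, ingest, metrics

DFS with gray/black marking from ingest:
ingest gray
  billing gray
    cron gray
    cron black
  billing black
  api gray
  api black
  search gray
  search black
  metrics gray
    worker gray
      mailer gray
      mailer black
    worker black
    metrics→billing: billing black — skip
    queue gray
      queue→mailer: mailer black — skip
      web gray
        web→ingest: ingest is gray → back edge
Back edge closes the cycle ingest → metrics → queue → web → ingest; its vertices are {web, queue, ingest, metrics}.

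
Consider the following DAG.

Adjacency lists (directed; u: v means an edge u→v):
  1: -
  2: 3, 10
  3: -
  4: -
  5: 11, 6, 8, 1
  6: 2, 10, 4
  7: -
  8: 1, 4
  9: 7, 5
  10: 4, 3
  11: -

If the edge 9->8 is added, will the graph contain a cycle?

Adding 9→8 creates a cycle iff 8 can already reach 9.
Explore from 8: no path reaches 9. The graph stays acyclic.

No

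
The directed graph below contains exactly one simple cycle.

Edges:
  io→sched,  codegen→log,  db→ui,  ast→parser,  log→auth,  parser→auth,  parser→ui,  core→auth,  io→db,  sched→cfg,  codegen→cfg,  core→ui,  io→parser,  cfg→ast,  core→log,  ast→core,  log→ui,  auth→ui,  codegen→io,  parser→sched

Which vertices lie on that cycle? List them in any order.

ast, cfg, sched, parser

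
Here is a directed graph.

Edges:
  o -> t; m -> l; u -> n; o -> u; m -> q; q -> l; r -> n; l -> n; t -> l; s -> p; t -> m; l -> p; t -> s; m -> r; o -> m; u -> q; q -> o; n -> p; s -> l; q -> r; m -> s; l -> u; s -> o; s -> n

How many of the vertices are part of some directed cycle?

7

A vertex is on a directed cycle iff it belongs to a strongly connected component of size ≥ 2 (or has a self-loop).
The vertices on cycles are {l, m, o, q, s, t, u} — 7 in total.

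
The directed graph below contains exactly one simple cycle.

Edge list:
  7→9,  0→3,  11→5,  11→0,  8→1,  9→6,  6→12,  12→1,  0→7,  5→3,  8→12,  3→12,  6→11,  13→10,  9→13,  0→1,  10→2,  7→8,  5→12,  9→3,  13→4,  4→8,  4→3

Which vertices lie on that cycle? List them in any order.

0, 6, 7, 9, 11

DFS with gray/black marking from 7:
7 gray
  9 gray
    3 gray
      12 gray
        1 gray
        1 black
      12 black
    3 black
    13 gray
      10 gray
        2 gray
        2 black
      10 black
      4 gray
        8 gray
          8→1: 1 black — skip
          8→12: 12 black — skip
        8 black
        4→3: 3 black — skip
      4 black
    13 black
    6 gray
      11 gray
        0 gray
          0→7: 7 is gray → back edge
Back edge closes the cycle 7 → 9 → 6 → 11 → 0 → 7; its vertices are {0, 6, 7, 9, 11}.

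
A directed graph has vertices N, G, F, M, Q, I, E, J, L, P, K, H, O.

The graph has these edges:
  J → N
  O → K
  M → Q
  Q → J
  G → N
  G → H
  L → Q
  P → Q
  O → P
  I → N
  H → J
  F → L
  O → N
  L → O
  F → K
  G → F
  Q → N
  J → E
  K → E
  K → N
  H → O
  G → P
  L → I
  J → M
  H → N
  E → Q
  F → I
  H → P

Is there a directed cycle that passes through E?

Yes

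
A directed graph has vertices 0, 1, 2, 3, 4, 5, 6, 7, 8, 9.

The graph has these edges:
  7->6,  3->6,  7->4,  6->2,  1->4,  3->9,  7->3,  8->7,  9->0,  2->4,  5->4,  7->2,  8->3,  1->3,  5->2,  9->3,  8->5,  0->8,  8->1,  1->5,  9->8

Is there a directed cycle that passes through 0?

0 is on a cycle iff 0 can reach itself via ≥1 edge.
0 → 8 → 3 → 9 → 0 — yes.

Yes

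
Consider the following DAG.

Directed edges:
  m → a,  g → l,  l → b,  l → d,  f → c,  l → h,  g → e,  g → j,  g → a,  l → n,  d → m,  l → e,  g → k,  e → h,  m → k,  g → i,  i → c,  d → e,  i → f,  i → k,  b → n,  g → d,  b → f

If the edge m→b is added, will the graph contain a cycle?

No

Adding m→b creates a cycle iff b can already reach m.
Explore from b: no path reaches m. The graph stays acyclic.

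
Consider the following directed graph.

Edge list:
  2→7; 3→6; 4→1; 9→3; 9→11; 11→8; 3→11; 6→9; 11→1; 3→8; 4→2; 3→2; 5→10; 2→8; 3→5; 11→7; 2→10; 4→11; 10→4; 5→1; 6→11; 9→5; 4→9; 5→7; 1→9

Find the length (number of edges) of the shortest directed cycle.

For each vertex v, BFS finds the shortest path from v back to v.
The shortest such closed walk is 3 → 6 → 9 → 3, length 3.

3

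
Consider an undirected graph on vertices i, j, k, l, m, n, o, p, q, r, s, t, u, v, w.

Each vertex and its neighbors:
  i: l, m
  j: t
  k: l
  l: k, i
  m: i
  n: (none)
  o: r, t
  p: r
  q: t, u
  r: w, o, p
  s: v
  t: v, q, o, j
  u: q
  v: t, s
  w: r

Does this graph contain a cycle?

No

DFS, tracking each vertex's parent; an edge to a visited non-parent vertex closes a cycle.
Start from i:
visit i (parent –)
  visit l (parent i)
    visit k (parent l)
      k–l: parent, skip
    l–i: parent, skip
  visit m (parent i)
    m–i: parent, skip
visit j (parent –)
  visit t (parent j)
    visit v (parent t)
      v–t: parent, skip
      visit s (parent v)
        s–v: parent, skip
    visit q (parent t)
      q–t: parent, skip
      visit u (parent q)
        u–q: parent, skip
    visit o (parent t)
      visit r (parent o)
        visit w (parent r)
          w–r: parent, skip
        r–o: parent, skip
        visit p (parent r)
          p–r: parent, skip
      o–t: parent, skip
    t–j: parent, skip
visit n (parent –)
No non-parent visited neighbor found — the graph is a forest.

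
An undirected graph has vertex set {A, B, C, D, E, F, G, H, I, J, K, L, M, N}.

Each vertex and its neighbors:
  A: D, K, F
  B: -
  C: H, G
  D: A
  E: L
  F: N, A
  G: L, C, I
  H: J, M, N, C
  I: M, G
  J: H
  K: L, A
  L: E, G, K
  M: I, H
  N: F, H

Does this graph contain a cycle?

Yes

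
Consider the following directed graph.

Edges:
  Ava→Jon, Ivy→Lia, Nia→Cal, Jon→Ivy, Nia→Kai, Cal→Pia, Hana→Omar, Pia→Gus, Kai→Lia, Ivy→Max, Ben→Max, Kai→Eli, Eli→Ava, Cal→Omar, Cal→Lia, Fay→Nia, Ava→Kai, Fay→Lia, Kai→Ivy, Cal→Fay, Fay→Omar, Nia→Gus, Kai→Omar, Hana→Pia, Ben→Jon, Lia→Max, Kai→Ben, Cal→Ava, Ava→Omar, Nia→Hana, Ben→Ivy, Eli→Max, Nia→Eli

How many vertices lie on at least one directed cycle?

6

A vertex is on a directed cycle iff it belongs to a strongly connected component of size ≥ 2 (or has a self-loop).
The vertices on cycles are {Ava, Cal, Eli, Fay, Kai, Nia} — 6 in total.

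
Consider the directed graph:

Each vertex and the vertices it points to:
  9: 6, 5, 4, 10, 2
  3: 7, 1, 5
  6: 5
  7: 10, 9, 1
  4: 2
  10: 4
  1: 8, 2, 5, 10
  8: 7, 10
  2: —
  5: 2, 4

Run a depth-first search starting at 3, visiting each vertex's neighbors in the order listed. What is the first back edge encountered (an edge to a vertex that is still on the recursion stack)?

8->7

DFS from 3 (visiting each vertex's neighbors in the order listed); mark gray on enter, black on exit:
3 gray
  7 gray
    10 gray
      4 gray
        2 gray
        2 black
      4 black
    10 black
    9 gray
      6 gray
        5 gray
          5→2: 2 black — skip
          5→4: 4 black — skip
        5 black
      6 black
      9→5: 5 black — skip
      9→4: 4 black — skip
      9→10: 10 black — skip
      9→2: 2 black — skip
    9 black
    1 gray
      8 gray
        8→7: 7 is gray → back edge
First back edge: 8 → 7.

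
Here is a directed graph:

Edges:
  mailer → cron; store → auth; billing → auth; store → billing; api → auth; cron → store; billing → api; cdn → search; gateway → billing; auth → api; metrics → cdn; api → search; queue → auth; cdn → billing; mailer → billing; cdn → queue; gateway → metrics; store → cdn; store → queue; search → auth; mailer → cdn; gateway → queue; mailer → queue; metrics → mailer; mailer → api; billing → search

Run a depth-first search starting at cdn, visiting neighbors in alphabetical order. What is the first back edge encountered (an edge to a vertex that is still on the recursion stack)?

DFS from cdn (visiting neighbors in alphabetical order); mark gray on enter, black on exit:
cdn gray
  billing gray
    api gray
      auth gray
        auth→api: api is gray → back edge
First back edge: auth → api.

auth→api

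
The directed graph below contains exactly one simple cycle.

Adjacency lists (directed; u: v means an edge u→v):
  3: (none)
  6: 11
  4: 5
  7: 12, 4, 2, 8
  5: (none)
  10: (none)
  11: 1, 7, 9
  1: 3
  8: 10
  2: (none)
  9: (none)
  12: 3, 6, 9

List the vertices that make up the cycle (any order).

6, 7, 11, 12

DFS with gray/black marking from 7:
7 gray
  12 gray
    3 gray
    3 black
    6 gray
      11 gray
        1 gray
          1→3: 3 black — skip
        1 black
        11→7: 7 is gray → back edge
Back edge closes the cycle 7 → 12 → 6 → 11 → 7; its vertices are {6, 7, 11, 12}.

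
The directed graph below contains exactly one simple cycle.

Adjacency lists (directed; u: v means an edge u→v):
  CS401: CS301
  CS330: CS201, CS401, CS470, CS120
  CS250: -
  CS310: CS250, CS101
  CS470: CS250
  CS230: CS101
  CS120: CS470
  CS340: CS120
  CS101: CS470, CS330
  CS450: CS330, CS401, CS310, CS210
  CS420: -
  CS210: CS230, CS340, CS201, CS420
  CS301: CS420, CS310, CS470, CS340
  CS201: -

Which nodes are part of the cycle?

DFS with gray/black marking from CS401:
CS401 gray
  CS301 gray
    CS420 gray
    CS420 black
    CS310 gray
      CS250 gray
      CS250 black
      CS101 gray
        CS470 gray
          CS470→CS250: CS250 black — skip
        CS470 black
        CS330 gray
          CS201 gray
          CS201 black
          CS330→CS401: CS401 is gray → back edge
Back edge closes the cycle CS401 → CS301 → CS310 → CS101 → CS330 → CS401; its vertices are {CS101, CS301, CS310, CS330, CS401}.

CS101, CS301, CS310, CS330, CS401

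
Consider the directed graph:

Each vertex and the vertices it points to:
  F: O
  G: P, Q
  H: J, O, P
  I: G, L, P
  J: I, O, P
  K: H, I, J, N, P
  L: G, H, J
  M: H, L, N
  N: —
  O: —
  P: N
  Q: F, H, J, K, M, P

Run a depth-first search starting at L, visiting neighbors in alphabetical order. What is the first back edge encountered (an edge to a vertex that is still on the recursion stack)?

DFS from L (visiting neighbors in alphabetical order); mark gray on enter, black on exit:
L gray
  G gray
    P gray
      N gray
      N black
    P black
    Q gray
      F gray
        O gray
        O black
      F black
      H gray
        J gray
          I gray
            I→G: G is gray → back edge
First back edge: I → G.

I→G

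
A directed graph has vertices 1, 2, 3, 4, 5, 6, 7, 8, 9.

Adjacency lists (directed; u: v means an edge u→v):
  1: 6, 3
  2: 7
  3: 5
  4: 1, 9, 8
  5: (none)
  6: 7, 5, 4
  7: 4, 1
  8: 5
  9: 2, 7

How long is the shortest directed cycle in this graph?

3

For each vertex v, BFS finds the shortest path from v back to v.
The shortest such closed walk is 9 → 7 → 4 → 9, length 3.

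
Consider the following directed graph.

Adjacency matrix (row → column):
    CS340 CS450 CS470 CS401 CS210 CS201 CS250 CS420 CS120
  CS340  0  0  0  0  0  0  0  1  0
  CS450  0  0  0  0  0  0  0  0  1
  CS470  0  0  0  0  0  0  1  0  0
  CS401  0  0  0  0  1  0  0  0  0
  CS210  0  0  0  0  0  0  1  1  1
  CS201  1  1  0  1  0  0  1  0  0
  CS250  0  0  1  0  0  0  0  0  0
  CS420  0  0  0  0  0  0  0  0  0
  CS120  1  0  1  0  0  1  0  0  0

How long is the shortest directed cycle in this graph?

2

For each vertex v, BFS finds the shortest path from v back to v.
The shortest such closed walk is CS250 → CS470 → CS250, length 2.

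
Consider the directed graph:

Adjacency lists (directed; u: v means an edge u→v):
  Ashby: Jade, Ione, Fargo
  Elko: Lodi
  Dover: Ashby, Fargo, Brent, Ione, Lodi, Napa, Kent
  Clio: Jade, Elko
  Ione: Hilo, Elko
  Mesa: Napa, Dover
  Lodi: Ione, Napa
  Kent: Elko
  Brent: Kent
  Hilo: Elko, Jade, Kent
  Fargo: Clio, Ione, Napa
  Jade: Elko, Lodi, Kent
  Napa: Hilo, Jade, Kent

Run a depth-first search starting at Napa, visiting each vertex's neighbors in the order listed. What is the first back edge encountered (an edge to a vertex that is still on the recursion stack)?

Ione→Hilo

DFS from Napa (visiting each vertex's neighbors in the order listed); mark gray on enter, black on exit:
Napa gray
  Hilo gray
    Elko gray
      Lodi gray
        Ione gray
          Ione→Hilo: Hilo is gray → back edge
First back edge: Ione → Hilo.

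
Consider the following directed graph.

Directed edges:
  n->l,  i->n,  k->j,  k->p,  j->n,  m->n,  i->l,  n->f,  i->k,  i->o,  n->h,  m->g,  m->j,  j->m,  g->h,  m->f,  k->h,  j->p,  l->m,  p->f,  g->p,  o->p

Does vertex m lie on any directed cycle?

m is on a cycle iff m can reach itself via ≥1 edge.
m → j → m — yes.

Yes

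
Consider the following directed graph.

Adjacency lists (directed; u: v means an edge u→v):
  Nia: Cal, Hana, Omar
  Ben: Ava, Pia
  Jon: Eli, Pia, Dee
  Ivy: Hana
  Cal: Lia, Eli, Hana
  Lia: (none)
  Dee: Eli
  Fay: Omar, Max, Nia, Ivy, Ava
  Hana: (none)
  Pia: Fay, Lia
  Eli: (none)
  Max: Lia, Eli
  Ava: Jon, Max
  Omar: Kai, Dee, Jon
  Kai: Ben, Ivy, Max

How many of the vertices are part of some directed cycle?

A vertex is on a directed cycle iff it belongs to a strongly connected component of size ≥ 2 (or has a self-loop).
The vertices on cycles are {Ava, Ben, Fay, Jon, Kai, Nia, Pia, Omar} — 8 in total.

8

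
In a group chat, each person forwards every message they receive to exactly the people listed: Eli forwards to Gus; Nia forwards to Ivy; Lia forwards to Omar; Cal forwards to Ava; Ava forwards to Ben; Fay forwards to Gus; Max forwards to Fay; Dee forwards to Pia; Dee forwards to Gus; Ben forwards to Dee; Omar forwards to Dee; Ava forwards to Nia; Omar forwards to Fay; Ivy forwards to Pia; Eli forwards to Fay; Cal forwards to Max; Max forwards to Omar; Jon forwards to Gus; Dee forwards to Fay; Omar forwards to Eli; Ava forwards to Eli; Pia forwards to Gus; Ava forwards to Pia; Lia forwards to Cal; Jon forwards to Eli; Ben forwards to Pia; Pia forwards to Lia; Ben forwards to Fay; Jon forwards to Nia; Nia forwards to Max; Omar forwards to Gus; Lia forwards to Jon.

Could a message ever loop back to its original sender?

Yes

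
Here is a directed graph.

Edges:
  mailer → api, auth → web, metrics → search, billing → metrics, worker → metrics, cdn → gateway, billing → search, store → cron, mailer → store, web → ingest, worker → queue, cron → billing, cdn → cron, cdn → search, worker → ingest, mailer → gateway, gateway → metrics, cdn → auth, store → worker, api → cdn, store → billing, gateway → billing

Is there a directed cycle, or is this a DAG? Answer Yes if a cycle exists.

DFS with white/gray/black marking, starting from search:
search gray
search black
billing gray
  metrics gray
    metrics→search: search black — skip
  metrics black
  billing→search: search black — skip
billing black
auth gray
  web gray
    ingest gray
    ingest black
  web black
auth black
worker gray
  worker→metrics: metrics black — skip
  worker→ingest: ingest black — skip
  queue gray
  queue black
worker black
store gray
  cron gray
    cron→billing: billing black — skip
  cron black
  store→billing: billing black — skip
  store→worker: worker black — skip
store black
mailer gray
  api gray
    cdn gray
      cdn→search: search black — skip
      cdn→auth: auth black — skip
      gateway gray
        gateway→billing: billing black — skip
        gateway→metrics: metrics black — skip
      gateway black
      cdn→cron: cron black — skip
    cdn black
  api black
  mailer→store: store black — skip
  mailer→gateway: gateway black — skip
mailer black
Every edge goes to a white or black vertex — no back edge, so the graph is acyclic.

No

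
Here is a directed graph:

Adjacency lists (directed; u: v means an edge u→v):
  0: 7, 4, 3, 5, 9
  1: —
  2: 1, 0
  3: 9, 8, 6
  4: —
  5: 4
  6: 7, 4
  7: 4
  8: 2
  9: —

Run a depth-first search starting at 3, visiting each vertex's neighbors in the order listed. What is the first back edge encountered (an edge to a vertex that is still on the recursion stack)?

DFS from 3 (visiting each vertex's neighbors in the order listed); mark gray on enter, black on exit:
3 gray
  9 gray
  9 black
  8 gray
    2 gray
      1 gray
      1 black
      0 gray
        7 gray
          4 gray
          4 black
        7 black
        0→4: 4 black — skip
        0→3: 3 is gray → back edge
First back edge: 0 → 3.

0->3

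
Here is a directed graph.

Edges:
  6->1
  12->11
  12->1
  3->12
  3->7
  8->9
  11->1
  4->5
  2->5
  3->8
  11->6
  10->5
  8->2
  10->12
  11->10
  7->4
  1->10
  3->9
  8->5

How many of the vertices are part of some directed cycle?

5

A vertex is on a directed cycle iff it belongs to a strongly connected component of size ≥ 2 (or has a self-loop).
The vertices on cycles are {1, 6, 10, 11, 12} — 5 in total.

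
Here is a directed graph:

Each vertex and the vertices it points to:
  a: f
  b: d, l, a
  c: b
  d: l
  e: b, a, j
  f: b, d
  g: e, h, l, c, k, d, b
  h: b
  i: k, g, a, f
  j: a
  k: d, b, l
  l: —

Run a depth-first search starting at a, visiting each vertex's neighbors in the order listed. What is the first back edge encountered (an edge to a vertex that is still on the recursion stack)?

b→a

DFS from a (visiting each vertex's neighbors in the order listed); mark gray on enter, black on exit:
a gray
  f gray
    b gray
      d gray
        l gray
        l black
      d black
      b→l: l black — skip
      b→a: a is gray → back edge
First back edge: b → a.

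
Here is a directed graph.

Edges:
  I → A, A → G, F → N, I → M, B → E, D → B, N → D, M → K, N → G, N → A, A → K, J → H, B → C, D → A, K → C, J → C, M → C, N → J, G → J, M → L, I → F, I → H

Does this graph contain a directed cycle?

No

DFS with white/gray/black marking, starting from G:
G gray
  J gray
    C gray
    C black
    H gray
    H black
  J black
G black
E gray
E black
M gray
  M→C: C black — skip
  K gray
    K→C: C black — skip
  K black
  L gray
  L black
M black
N gray
  D gray
    B gray
      B→C: C black — skip
      B→E: E black — skip
    B black
    A gray
      A→G: G black — skip
      A→K: K black — skip
    A black
  D black
  N→A: A black — skip
  N→G: G black — skip
  N→J: J black — skip
N black
I gray
  I→M: M black — skip
  F gray
    F→N: N black — skip
  F black
  I→H: H black — skip
  I→A: A black — skip
I black
Every edge goes to a white or black vertex — no back edge, so the graph is acyclic.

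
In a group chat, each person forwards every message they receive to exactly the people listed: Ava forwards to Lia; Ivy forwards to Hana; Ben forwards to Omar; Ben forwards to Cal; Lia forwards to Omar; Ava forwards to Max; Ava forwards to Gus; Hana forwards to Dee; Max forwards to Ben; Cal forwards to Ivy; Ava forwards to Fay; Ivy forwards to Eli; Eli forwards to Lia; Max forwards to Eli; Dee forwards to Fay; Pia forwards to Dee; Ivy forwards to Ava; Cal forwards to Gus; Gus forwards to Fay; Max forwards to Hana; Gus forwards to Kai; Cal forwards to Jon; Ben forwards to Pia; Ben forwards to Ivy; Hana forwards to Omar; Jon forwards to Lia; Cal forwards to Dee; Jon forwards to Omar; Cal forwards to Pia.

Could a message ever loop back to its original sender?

Yes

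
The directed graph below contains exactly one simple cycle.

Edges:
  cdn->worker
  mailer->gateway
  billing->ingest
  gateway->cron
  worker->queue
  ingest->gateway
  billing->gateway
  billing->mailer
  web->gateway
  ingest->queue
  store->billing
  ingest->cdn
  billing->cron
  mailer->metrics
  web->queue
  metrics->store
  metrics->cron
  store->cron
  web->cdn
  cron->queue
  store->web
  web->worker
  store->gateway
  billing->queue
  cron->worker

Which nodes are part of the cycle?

store, mailer, billing, metrics

DFS with gray/black marking from store:
store gray
  web gray
    gateway gray
      cron gray
        worker gray
          queue gray
          queue black
        worker black
        cron→queue: queue black — skip
      cron black
    gateway black
    web→worker: worker black — skip
    web→queue: queue black — skip
    cdn gray
      cdn→worker: worker black — skip
    cdn black
  web black
  billing gray
    mailer gray
      mailer→gateway: gateway black — skip
      metrics gray
        metrics→cron: cron black — skip
        metrics→store: store is gray → back edge
Back edge closes the cycle store → billing → mailer → metrics → store; its vertices are {store, mailer, billing, metrics}.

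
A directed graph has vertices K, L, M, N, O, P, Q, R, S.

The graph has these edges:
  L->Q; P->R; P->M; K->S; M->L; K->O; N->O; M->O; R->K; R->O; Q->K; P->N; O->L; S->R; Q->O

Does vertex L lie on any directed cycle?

L is on a cycle iff L can reach itself via ≥1 edge.
L → Q → O → L — yes.

Yes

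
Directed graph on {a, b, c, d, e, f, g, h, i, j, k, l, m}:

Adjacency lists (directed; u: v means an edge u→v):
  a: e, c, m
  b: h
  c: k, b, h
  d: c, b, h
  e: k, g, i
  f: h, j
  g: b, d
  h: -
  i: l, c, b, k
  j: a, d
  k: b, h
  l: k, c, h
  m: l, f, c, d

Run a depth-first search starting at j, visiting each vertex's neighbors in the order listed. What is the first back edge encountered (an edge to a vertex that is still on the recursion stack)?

f→j

DFS from j (visiting each vertex's neighbors in the order listed); mark gray on enter, black on exit:
j gray
  a gray
    e gray
      k gray
        b gray
          h gray
          h black
        b black
        k→h: h black — skip
      k black
      g gray
        g→b: b black — skip
        d gray
          c gray
            c→k: k black — skip
            c→b: b black — skip
            c→h: h black — skip
          c black
          d→b: b black — skip
          d→h: h black — skip
        d black
      g black
      i gray
        l gray
          l→k: k black — skip
          l→c: c black — skip
          l→h: h black — skip
        l black
        i→c: c black — skip
        i→b: b black — skip
        i→k: k black — skip
      i black
    e black
    a→c: c black — skip
    m gray
      m→l: l black — skip
      f gray
        f→h: h black — skip
        f→j: j is gray → back edge
First back edge: f → j.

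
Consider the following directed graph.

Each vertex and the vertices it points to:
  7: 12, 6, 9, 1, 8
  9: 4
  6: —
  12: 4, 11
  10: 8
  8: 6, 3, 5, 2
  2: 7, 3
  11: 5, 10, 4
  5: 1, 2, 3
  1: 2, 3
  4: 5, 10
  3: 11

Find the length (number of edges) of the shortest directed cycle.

For each vertex v, BFS finds the shortest path from v back to v.
The shortest such closed walk is 7 → 8 → 2 → 7, length 3.

3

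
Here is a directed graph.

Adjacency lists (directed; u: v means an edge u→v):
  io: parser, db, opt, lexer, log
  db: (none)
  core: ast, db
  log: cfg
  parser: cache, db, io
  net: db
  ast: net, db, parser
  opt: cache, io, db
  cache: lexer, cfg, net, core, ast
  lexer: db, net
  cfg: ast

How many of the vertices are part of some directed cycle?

8

A vertex is on a directed cycle iff it belongs to a strongly connected component of size ≥ 2 (or has a self-loop).
The vertices on cycles are {io, ast, cfg, log, opt, core, cache, parser} — 8 in total.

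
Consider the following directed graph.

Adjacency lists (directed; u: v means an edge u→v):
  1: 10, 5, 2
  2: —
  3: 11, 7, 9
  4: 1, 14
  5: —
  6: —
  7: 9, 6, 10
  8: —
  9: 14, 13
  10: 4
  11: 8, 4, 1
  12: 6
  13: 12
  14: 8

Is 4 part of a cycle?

Yes

4 is on a cycle iff 4 can reach itself via ≥1 edge.
4 → 1 → 10 → 4 — yes.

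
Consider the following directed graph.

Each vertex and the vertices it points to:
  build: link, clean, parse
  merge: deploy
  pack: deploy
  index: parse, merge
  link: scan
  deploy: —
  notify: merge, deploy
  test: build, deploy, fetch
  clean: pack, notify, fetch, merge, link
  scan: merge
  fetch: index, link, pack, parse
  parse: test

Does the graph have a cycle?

DFS with white/gray/black marking, starting from clean:
clean gray
  pack gray
    deploy gray
    deploy black
  pack black
  notify gray
    merge gray
      merge→deploy: deploy black — skip
    merge black
    notify→deploy: deploy black — skip
  notify black
  fetch gray
    index gray
      parse gray
        test gray
          build gray
            link gray
              scan gray
                scan→merge: merge black — skip
              scan black
            link black
            build→clean: clean is gray → back edge
Back edge found, so a cycle exists: clean → fetch → index → parse → test → build → clean.

Yes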